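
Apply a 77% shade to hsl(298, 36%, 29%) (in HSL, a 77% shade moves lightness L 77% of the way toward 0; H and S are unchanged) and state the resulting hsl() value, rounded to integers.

L moves 77% from 29 toward 0: 29 − 22.33 = 6.67 → 7.
H and S are unchanged.

hsl(298, 36%, 7%)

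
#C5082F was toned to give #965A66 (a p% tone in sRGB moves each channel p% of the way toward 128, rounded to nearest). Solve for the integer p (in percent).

#C5082F is rgb(197, 8, 47); #965A66 is rgb(150, 90, 102).
On the G channel (widest range): 90 ≈ 8 + (p/100)(128 − 8), so p ≈ 100×(90 − 8)/(128 − 8) = 8200/120 = 68.33.
p = 68 reproduces all three channels after rounding.

68%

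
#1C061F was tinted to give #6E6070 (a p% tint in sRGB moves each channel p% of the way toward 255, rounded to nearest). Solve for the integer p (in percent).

36%

#1C061F is rgb(28, 6, 31); #6E6070 is rgb(110, 96, 112).
On the G channel (widest range): 96 ≈ 6 + (p/100)(255 − 6), so p ≈ 100×(96 − 6)/(255 − 6) = 9000/249 = 36.14.
p = 36 reproduces all three channels after rounding.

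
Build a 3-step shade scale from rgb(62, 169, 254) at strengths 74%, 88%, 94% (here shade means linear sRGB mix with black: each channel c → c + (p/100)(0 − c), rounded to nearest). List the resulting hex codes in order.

#102c42, #07141e, #040a0f

74%: (62 − 45.88 = 16.12→16, 169 − 125.06 = 43.94→44, 254 − 187.96 = 66.04→66) → #102c42
88%: (62 − 54.56 = 7.44→7, 169 − 148.72 = 20.28→20, 254 − 223.52 = 30.48→30) → #07141e
94%: (62 − 58.28 = 3.72→4, 169 − 158.86 = 10.14→10, 254 − 238.76 = 15.24→15) → #040a0f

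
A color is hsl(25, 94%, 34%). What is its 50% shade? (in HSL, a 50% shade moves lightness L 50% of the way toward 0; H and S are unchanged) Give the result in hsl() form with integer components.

hsl(25, 94%, 17%)

L moves 50% from 34 toward 0: 34 − 17 = 17 → 17.
H and S are unchanged.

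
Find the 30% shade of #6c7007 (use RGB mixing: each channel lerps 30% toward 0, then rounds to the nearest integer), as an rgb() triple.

rgb(76, 78, 5)

#6c7007 is rgb(108, 112, 7).
Lerp each channel 30% toward 0:
  R: 108 + 0.3×(0−108) = 108 − 32.4 = 75.6 → 76
  G: 112 − 33.6 = 78.4 → 78
  B: 7 − 2.1 = 4.9 → 5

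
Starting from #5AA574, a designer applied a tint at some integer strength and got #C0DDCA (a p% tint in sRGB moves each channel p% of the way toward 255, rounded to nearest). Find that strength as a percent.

62%

#5AA574 is rgb(90, 165, 116); #C0DDCA is rgb(192, 221, 202).
On the R channel (widest range): 192 ≈ 90 + (p/100)(255 − 90), so p ≈ 100×(192 − 90)/(255 − 90) = 10200/165 = 61.82.
p = 62 reproduces all three channels after rounding.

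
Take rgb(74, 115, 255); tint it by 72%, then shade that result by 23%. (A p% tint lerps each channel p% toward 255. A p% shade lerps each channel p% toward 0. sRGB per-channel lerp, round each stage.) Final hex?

#9da6c4

Per channel, c → c + 0.72(255 − c):
  R: 74 + 130.32 = 204.32 → 204
  G: 115 + 0.72×(255−115) = 115 + 100.8 = 215.8 → 216
  B: 255 + 0 = 255 → 255
After the tint: rgb(204, 216, 255) = #ccd8ff.
A 23% shade moves each channel 23% toward 0:
  R: 204 + 0.23×(0−204) = 204 − 46.92 = 157.08 → 157
  G: 216 − 49.68 = 166.32 → 166
  B: 255 + 0.23×(0−255) = 255 − 58.65 = 196.35 → 196
rgb(157, 166, 196) = #9da6c4.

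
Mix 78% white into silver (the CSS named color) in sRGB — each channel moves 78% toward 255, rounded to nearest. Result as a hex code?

#f1f1f1

CSS silver is rgb(192, 192, 192).
Lerp each channel 78% toward 255:
  R: 192 + 49.14 = 241.14 → 241
  G: 192 + 49.14 = 241.14 → 241
  B: 192 + 49.14 = 241.14 → 241
rgb(241, 241, 241) = #f1f1f1.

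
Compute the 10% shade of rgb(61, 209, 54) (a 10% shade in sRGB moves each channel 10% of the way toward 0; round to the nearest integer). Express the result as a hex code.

A 10% shade moves each channel 10% toward 0:
  R: 61 − 6.1 = 54.9 → 55
  G: 209 + 0.1×(0−209) = 209 − 20.9 = 188.1 → 188
  B: 54 + 0.1×(0−54) = 54 − 5.4 = 48.6 → 49
rgb(55, 188, 49) = #37bc31.

#37bc31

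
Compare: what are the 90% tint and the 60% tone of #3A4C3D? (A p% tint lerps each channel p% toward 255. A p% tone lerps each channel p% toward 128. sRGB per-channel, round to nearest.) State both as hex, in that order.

#EBEDEC, #646B65

#3A4C3D is rgb(58, 76, 61).
90% tint:
  R: 58 + 0.9×(255−58) = 58 + 177.3 = 235.3 → 235
  G: 76 + 0.9×(255−76) = 76 + 161.1 = 237.1 → 237
  B: 61 + 0.9×(255−61) = 61 + 174.6 = 235.6 → 236
  → #EBEDEC
60% tone:
  R: 58 + 0.6×(128−58) = 58 + 42 = 100 → 100
  G: 76 + 31.2 = 107.2 → 107
  B: 61 + 0.6×(128−61) = 61 + 40.2 = 101.2 → 101
  → #646B65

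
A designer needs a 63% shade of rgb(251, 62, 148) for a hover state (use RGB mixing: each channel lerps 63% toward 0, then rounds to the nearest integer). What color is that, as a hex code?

A 63% shade moves each channel 63% toward 0:
  R: 251 − 158.13 = 92.87 → 93
  G: 62 + 0.63×(0−62) = 62 − 39.06 = 22.94 → 23
  B: 148 + 0.63×(0−148) = 148 − 93.24 = 54.76 → 55
rgb(93, 23, 55) = #5D1737.

#5D1737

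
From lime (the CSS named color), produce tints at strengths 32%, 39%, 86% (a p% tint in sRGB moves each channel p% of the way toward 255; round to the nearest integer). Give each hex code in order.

CSS lime is rgb(0, 255, 0).
32%: (0 + 81.6 = 81.6→82, 255→255, 0 + 81.6 = 81.6→82) → #52ff52
39%: (0 + 99.45 = 99.45→99, 255→255, 0 + 99.45 = 99.45→99) → #63ff63
86%: (0 + 219.3 = 219.3→219, 255→255, 0 + 219.3 = 219.3→219) → #dbffdb

#52ff52, #63ff63, #dbffdb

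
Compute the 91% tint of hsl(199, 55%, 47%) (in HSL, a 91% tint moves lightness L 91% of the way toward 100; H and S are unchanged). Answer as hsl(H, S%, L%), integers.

hsl(199, 55%, 95%)

L moves 91% from 47 toward 100: 47 + 48.23 = 95.23 → 95.
H and S are unchanged.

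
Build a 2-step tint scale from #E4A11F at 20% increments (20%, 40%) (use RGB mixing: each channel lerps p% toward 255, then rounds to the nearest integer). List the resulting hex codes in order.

#E9B44C, #EFC779

#E4A11F is rgb(228, 161, 31).
20%: (228 + 5.4 = 233.4→233, 161 + 18.8 = 179.8→180, 31 + 44.8 = 75.8→76) → #E9B44C
40%: (228 + 10.8 = 238.8→239, 161 + 37.6 = 198.6→199, 31 + 89.6 = 120.6→121) → #EFC779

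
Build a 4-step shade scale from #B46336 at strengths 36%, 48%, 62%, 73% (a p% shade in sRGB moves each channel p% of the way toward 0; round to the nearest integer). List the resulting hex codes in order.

#733F23, #5E331C, #442615, #311B0F

#B46336 is rgb(180, 99, 54).
36%: (180 − 64.8 = 115.2→115, 99 − 35.64 = 63.36→63, 54 − 19.44 = 34.56→35) → #733F23
48%: (180 − 86.4 = 93.6→94, 99 − 47.52 = 51.48→51, 54 − 25.92 = 28.08→28) → #5E331C
62%: (180 − 111.6 = 68.4→68, 99 − 61.38 = 37.62→38, 54 − 33.48 = 20.52→21) → #442615
73%: (180 − 131.4 = 48.6→49, 99 − 72.27 = 26.73→27, 54 − 39.42 = 14.58→15) → #311B0F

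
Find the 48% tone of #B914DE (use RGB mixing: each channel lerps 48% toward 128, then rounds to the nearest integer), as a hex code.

#B914DE is rgb(185, 20, 222).
Per channel, c → c + 0.48(128 − c):
  R: 185 + 0.48×(128−185) = 185 − 27.36 = 157.64 → 158
  G: 20 + 0.48×(128−20) = 20 + 51.84 = 71.84 → 72
  B: 222 + 0.48×(128−222) = 222 − 45.12 = 176.88 → 177
rgb(158, 72, 177) = #9E48B1.

#9E48B1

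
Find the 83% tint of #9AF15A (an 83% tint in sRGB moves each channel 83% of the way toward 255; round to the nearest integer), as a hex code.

#EEFDE3

#9AF15A is rgb(154, 241, 90).
An 83% tint moves each channel 83% toward 255:
  R: 154 + 83.83 = 237.83 → 238
  G: 241 + 0.83×(255−241) = 241 + 11.62 = 252.62 → 253
  B: 90 + 136.95 = 226.95 → 227
rgb(238, 253, 227) = #EEFDE3.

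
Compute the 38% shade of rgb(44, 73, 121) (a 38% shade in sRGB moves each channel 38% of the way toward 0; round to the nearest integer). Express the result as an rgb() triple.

rgb(27, 45, 75)

A 38% shade moves each channel 38% toward 0:
  R: 44 + 0.38×(0−44) = 44 − 16.72 = 27.28 → 27
  G: 73 + 0.38×(0−73) = 73 − 27.74 = 45.26 → 45
  B: 121 − 45.98 = 75.02 → 75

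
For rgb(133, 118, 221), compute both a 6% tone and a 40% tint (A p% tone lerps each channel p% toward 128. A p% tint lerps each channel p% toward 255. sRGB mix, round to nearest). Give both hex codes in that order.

#8577d7, #b6adeb

6% tone:
  R: 133 + 0.06×(128−133) = 133 − 0.3 = 132.7 → 133
  G: 118 + 0.06×(128−118) = 118 + 0.6 = 118.6 → 119
  B: 221 − 5.58 = 215.42 → 215
  → #8577d7
40% tint:
  R: 133 + 48.8 = 181.8 → 182
  G: 118 + 54.8 = 172.8 → 173
  B: 221 + 0.4×(255−221) = 221 + 13.6 = 234.6 → 235
  → #b6adeb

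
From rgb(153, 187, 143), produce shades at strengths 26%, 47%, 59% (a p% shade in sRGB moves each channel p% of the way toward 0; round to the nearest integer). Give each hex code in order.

26%: (153 − 39.78 = 113.22→113, 187 − 48.62 = 138.38→138, 143 − 37.18 = 105.82→106) → #718A6A
47%: (153 − 71.91 = 81.09→81, 187 − 87.89 = 99.11→99, 143 − 67.21 = 75.79→76) → #51634C
59%: (153 − 90.27 = 62.73→63, 187 − 110.33 = 76.67→77, 143 − 84.37 = 58.63→59) → #3F4D3B

#718A6A, #51634C, #3F4D3B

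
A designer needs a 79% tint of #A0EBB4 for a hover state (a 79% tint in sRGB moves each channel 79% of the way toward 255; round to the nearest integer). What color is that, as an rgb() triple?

rgb(235, 251, 239)

#A0EBB4 is rgb(160, 235, 180).
A 79% tint moves each channel 79% toward 255:
  R: 160 + 0.79×(255−160) = 160 + 75.05 = 235.05 → 235
  G: 235 + 15.8 = 250.8 → 251
  B: 180 + 59.25 = 239.25 → 239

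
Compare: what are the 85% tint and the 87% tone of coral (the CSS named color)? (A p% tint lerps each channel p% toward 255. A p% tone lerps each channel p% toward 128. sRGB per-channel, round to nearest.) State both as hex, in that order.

CSS coral is rgb(255, 127, 80).
85% tint:
  R: 255 + 0 = 255 → 255
  G: 127 + 0.85×(255−127) = 127 + 108.8 = 235.8 → 236
  B: 80 + 148.75 = 228.75 → 229
  → #FFECE5
87% tone:
  R: 255 + 0.87×(128−255) = 255 − 110.49 = 144.51 → 145
  G: 127 + 0.87×(128−127) = 127 + 0.87 = 127.87 → 128
  B: 80 + 41.76 = 121.76 → 122
  → #91807A

#FFECE5, #91807A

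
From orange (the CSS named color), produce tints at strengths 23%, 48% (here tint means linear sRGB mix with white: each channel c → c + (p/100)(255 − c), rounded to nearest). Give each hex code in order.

#FFBA3B, #FFD07A

CSS orange is rgb(255, 165, 0).
23%: (255→255, 165 + 20.7 = 185.7→186, 0 + 58.65 = 58.65→59) → #FFBA3B
48%: (255→255, 165 + 43.2 = 208.2→208, 0 + 122.4 = 122.4→122) → #FFD07A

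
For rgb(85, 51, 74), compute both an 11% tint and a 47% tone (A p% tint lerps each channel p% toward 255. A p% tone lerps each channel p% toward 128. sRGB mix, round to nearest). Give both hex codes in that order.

11% tint:
  R: 85 + 0.11×(255−85) = 85 + 18.7 = 103.7 → 104
  G: 51 + 0.11×(255−51) = 51 + 22.44 = 73.44 → 73
  B: 74 + 0.11×(255−74) = 74 + 19.91 = 93.91 → 94
  → #68495e
47% tone:
  R: 85 + 0.47×(128−85) = 85 + 20.21 = 105.21 → 105
  G: 51 + 0.47×(128−51) = 51 + 36.19 = 87.19 → 87
  B: 74 + 0.47×(128−74) = 74 + 25.38 = 99.38 → 99
  → #695763

#68495e, #695763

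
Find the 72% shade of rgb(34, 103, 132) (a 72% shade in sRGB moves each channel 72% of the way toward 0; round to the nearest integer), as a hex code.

#0a1d25

Per channel, c → c + 0.72(0 − c):
  R: 34 − 24.48 = 9.52 → 10
  G: 103 + 0.72×(0−103) = 103 − 74.16 = 28.84 → 29
  B: 132 − 95.04 = 36.96 → 37
rgb(10, 29, 37) = #0a1d25.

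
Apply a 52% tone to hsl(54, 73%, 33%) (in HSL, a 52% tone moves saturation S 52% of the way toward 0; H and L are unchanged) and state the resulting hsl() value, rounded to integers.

S moves 52% from 73 toward 0: 73 − 37.96 = 35.04 → 35.
H and L are unchanged.

hsl(54, 35%, 33%)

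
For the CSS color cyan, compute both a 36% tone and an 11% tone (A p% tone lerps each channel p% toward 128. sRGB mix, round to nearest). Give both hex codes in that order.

CSS cyan is rgb(0, 255, 255).
36% tone:
  R: 0 + 46.08 = 46.08 → 46
  G: 255 + 0.36×(128−255) = 255 − 45.72 = 209.28 → 209
  B: 255 + 0.36×(128−255) = 255 − 45.72 = 209.28 → 209
  → #2ed1d1
11% tone:
  R: 0 + 14.08 = 14.08 → 14
  G: 255 + 0.11×(128−255) = 255 − 13.97 = 241.03 → 241
  B: 255 + 0.11×(128−255) = 255 − 13.97 = 241.03 → 241
  → #0ef1f1

#2ed1d1, #0ef1f1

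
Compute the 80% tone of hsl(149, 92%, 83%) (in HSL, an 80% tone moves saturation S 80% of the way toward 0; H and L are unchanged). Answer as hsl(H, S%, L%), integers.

hsl(149, 18%, 83%)

S moves 80% from 92 toward 0: 92 − 73.6 = 18.4 → 18.
H and L are unchanged.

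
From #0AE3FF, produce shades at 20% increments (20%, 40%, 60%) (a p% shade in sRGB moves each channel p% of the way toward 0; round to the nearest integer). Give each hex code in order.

#08B6CC, #068899, #045B66

#0AE3FF is rgb(10, 227, 255).
20%: (10 − 2 = 8→8, 227 − 45.4 = 181.6→182, 255 − 51 = 204→204) → #08B6CC
40%: (10 − 4 = 6→6, 227 − 90.8 = 136.2→136, 255 − 102 = 153→153) → #068899
60%: (10 − 6 = 4→4, 227 − 136.2 = 90.8→91, 255 − 153 = 102→102) → #045B66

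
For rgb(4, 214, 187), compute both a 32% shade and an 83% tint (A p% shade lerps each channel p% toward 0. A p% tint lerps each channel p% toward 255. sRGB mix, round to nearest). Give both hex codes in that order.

#03927f, #d4f8f3

32% shade:
  R: 4 + 0.32×(0−4) = 4 − 1.28 = 2.72 → 3
  G: 214 − 68.48 = 145.52 → 146
  B: 187 − 59.84 = 127.16 → 127
  → #03927f
83% tint:
  R: 4 + 208.33 = 212.33 → 212
  G: 214 + 34.03 = 248.03 → 248
  B: 187 + 56.44 = 243.44 → 243
  → #d4f8f3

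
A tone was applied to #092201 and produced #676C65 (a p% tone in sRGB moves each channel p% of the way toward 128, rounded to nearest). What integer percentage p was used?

#092201 is rgb(9, 34, 1); #676C65 is rgb(103, 108, 101).
On the B channel (widest range): 101 ≈ 1 + (p/100)(128 − 1), so p ≈ 100×(101 − 1)/(128 − 1) = 10000/127 = 78.74.
p = 79 reproduces all three channels after rounding.

79%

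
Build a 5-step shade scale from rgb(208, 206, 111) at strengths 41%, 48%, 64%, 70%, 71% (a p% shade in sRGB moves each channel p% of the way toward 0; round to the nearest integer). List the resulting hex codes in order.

#7B7A41, #6C6B3A, #4B4A28, #3E3E21, #3C3C20

41%: (208 − 85.28 = 122.72→123, 206 − 84.46 = 121.54→122, 111 − 45.51 = 65.49→65) → #7B7A41
48%: (208 − 99.84 = 108.16→108, 206 − 98.88 = 107.12→107, 111 − 53.28 = 57.72→58) → #6C6B3A
64%: (208 − 133.12 = 74.88→75, 206 − 131.84 = 74.16→74, 111 − 71.04 = 39.96→40) → #4B4A28
70%: (208 − 145.6 = 62.4→62, 206 − 144.2 = 61.8→62, 111 − 77.7 = 33.3→33) → #3E3E21
71%: (208 − 147.68 = 60.32→60, 206 − 146.26 = 59.74→60, 111 − 78.81 = 32.19→32) → #3C3C20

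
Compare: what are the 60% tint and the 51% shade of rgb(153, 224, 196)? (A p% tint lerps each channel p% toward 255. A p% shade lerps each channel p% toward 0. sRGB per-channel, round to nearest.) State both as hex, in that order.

60% tint:
  R: 153 + 61.2 = 214.2 → 214
  G: 224 + 0.6×(255−224) = 224 + 18.6 = 242.6 → 243
  B: 196 + 35.4 = 231.4 → 231
  → #D6F3E7
51% shade:
  R: 153 + 0.51×(0−153) = 153 − 78.03 = 74.97 → 75
  G: 224 − 114.24 = 109.76 → 110
  B: 196 + 0.51×(0−196) = 196 − 99.96 = 96.04 → 96
  → #4B6E60

#D6F3E7, #4B6E60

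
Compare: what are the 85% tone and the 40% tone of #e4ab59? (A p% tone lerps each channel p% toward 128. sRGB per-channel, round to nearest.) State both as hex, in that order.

#8f867a, #bc9a69

#e4ab59 is rgb(228, 171, 89).
85% tone:
  R: 228 − 85 = 143 → 143
  G: 171 + 0.85×(128−171) = 171 − 36.55 = 134.45 → 134
  B: 89 + 0.85×(128−89) = 89 + 33.15 = 122.15 → 122
  → #8f867a
40% tone:
  R: 228 − 40 = 188 → 188
  G: 171 + 0.4×(128−171) = 171 − 17.2 = 153.8 → 154
  B: 89 + 0.4×(128−89) = 89 + 15.6 = 104.6 → 105
  → #bc9a69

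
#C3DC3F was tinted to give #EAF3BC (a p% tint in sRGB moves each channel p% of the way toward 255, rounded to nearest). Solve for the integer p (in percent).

#C3DC3F is rgb(195, 220, 63); #EAF3BC is rgb(234, 243, 188).
On the B channel (widest range): 188 ≈ 63 + (p/100)(255 − 63), so p ≈ 100×(188 − 63)/(255 − 63) = 12500/192 = 65.10.
p = 65 reproduces all three channels after rounding.

65%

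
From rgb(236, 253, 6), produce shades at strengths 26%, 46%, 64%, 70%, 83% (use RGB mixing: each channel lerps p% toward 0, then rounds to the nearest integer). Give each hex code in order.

#AFBB04, #7F8903, #555B02, #474C02, #282B01

26%: (236 − 61.36 = 174.64→175, 253 − 65.78 = 187.22→187, 6 − 1.56 = 4.44→4) → #AFBB04
46%: (236 − 108.56 = 127.44→127, 253 − 116.38 = 136.62→137, 6 − 2.76 = 3.24→3) → #7F8903
64%: (236 − 151.04 = 84.96→85, 253 − 161.92 = 91.08→91, 6 − 3.84 = 2.16→2) → #555B02
70%: (236 − 165.2 = 70.8→71, 253 − 177.1 = 75.9→76, 6 − 4.2 = 1.8→2) → #474C02
83%: (236 − 195.88 = 40.12→40, 253 − 209.99 = 43.01→43, 6 − 4.98 = 1.02→1) → #282B01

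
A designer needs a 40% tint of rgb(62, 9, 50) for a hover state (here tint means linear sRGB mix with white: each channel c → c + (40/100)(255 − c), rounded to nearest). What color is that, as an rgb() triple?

rgb(139, 107, 132)

Lerp each channel 40% toward 255:
  R: 62 + 77.2 = 139.2 → 139
  G: 9 + 0.4×(255−9) = 9 + 98.4 = 107.4 → 107
  B: 50 + 0.4×(255−50) = 50 + 82 = 132 → 132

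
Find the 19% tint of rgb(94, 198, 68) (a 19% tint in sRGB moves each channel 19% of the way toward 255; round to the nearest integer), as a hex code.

#7DD168

A 19% tint moves each channel 19% toward 255:
  R: 94 + 30.59 = 124.59 → 125
  G: 198 + 10.83 = 208.83 → 209
  B: 68 + 0.19×(255−68) = 68 + 35.53 = 103.53 → 104
rgb(125, 209, 104) = #7DD168.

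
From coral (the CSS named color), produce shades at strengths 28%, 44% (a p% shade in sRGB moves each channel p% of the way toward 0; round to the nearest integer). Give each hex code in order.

CSS coral is rgb(255, 127, 80).
28%: (255 − 71.4 = 183.6→184, 127 − 35.56 = 91.44→91, 80 − 22.4 = 57.6→58) → #B85B3A
44%: (255 − 112.2 = 142.8→143, 127 − 55.88 = 71.12→71, 80 − 35.2 = 44.8→45) → #8F472D

#B85B3A, #8F472D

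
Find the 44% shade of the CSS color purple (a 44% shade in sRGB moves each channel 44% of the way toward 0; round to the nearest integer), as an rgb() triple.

rgb(72, 0, 72)

CSS purple is rgb(128, 0, 128).
A 44% shade moves each channel 44% toward 0:
  R: 128 − 56.32 = 71.68 → 72
  G: 0 + 0 = 0 → 0
  B: 128 + 0.44×(0−128) = 128 − 56.32 = 71.68 → 72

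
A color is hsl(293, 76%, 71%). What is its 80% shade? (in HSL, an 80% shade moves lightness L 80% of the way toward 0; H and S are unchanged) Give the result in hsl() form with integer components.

hsl(293, 76%, 14%)

L moves 80% from 71 toward 0: 71 − 56.8 = 14.2 → 14.
H and S are unchanged.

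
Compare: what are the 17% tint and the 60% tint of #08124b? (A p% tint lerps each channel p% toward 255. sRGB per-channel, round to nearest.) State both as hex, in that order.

#323a6a, #9ca0b7

#08124b is rgb(8, 18, 75).
17% tint:
  R: 8 + 41.99 = 49.99 → 50
  G: 18 + 0.17×(255−18) = 18 + 40.29 = 58.29 → 58
  B: 75 + 30.6 = 105.6 → 106
  → #323a6a
60% tint:
  R: 8 + 0.6×(255−8) = 8 + 148.2 = 156.2 → 156
  G: 18 + 0.6×(255−18) = 18 + 142.2 = 160.2 → 160
  B: 75 + 0.6×(255−75) = 75 + 108 = 183 → 183
  → #9ca0b7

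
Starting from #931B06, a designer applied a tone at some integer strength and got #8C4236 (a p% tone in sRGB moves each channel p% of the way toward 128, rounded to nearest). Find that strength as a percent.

39%

#931B06 is rgb(147, 27, 6); #8C4236 is rgb(140, 66, 54).
On the B channel (widest range): 54 ≈ 6 + (p/100)(128 − 6), so p ≈ 100×(54 − 6)/(128 − 6) = 4800/122 = 39.34.
p = 39 reproduces all three channels after rounding.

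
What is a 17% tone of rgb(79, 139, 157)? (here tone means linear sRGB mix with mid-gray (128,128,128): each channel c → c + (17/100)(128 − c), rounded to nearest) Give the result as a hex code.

#578998

A 17% tone moves each channel 17% toward 128:
  R: 79 + 0.17×(128−79) = 79 + 8.33 = 87.33 → 87
  G: 139 − 1.87 = 137.13 → 137
  B: 157 − 4.93 = 152.07 → 152
rgb(87, 137, 152) = #578998.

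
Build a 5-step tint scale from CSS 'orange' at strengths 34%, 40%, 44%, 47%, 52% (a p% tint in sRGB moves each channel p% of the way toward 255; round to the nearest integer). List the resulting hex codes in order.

CSS orange is rgb(255, 165, 0).
34%: (255→255, 165 + 30.6 = 195.6→196, 0 + 86.7 = 86.7→87) → #ffc457
40%: (255→255, 165 + 36 = 201→201, 0 + 102 = 102→102) → #ffc966
44%: (255→255, 165 + 39.6 = 204.6→205, 0 + 112.2 = 112.2→112) → #ffcd70
47%: (255→255, 165 + 42.3 = 207.3→207, 0 + 119.85 = 119.85→120) → #ffcf78
52%: (255→255, 165 + 46.8 = 211.8→212, 0 + 132.6 = 132.6→133) → #ffd485

#ffc457, #ffc966, #ffcd70, #ffcf78, #ffd485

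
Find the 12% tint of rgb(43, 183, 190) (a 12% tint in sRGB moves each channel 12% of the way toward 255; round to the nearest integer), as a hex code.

Lerp each channel 12% toward 255:
  R: 43 + 0.12×(255−43) = 43 + 25.44 = 68.44 → 68
  G: 183 + 0.12×(255−183) = 183 + 8.64 = 191.64 → 192
  B: 190 + 0.12×(255−190) = 190 + 7.8 = 197.8 → 198
rgb(68, 192, 198) = #44c0c6.

#44c0c6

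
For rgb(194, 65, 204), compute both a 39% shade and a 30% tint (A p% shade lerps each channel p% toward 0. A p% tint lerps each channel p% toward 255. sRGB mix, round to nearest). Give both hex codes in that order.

#76287c, #d47adb

39% shade:
  R: 194 − 75.66 = 118.34 → 118
  G: 65 + 0.39×(0−65) = 65 − 25.35 = 39.65 → 40
  B: 204 − 79.56 = 124.44 → 124
  → #76287c
30% tint:
  R: 194 + 0.3×(255−194) = 194 + 18.3 = 212.3 → 212
  G: 65 + 0.3×(255−65) = 65 + 57 = 122 → 122
  B: 204 + 0.3×(255−204) = 204 + 15.3 = 219.3 → 219
  → #d47adb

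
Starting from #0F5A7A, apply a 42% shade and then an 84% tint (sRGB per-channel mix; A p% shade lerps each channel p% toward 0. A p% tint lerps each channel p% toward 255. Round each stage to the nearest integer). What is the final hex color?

#0F5A7A is rgb(15, 90, 122).
Per channel, c → c + 0.42(0 − c):
  R: 15 + 0.42×(0−15) = 15 − 6.3 = 8.7 → 9
  G: 90 + 0.42×(0−90) = 90 − 37.8 = 52.2 → 52
  B: 122 − 51.24 = 70.76 → 71
After the shade: rgb(9, 52, 71) = #093447.
Lerp each channel 84% toward 255:
  R: 9 + 206.64 = 215.64 → 216
  G: 52 + 0.84×(255−52) = 52 + 170.52 = 222.52 → 223
  B: 71 + 0.84×(255−71) = 71 + 154.56 = 225.56 → 226
rgb(216, 223, 226) = #D8DFE2.

#D8DFE2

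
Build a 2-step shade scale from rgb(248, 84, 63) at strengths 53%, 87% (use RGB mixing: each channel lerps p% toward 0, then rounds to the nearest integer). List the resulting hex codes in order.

#75271e, #200b08

53%: (248 − 131.44 = 116.56→117, 84 − 44.52 = 39.48→39, 63 − 33.39 = 29.61→30) → #75271e
87%: (248 − 215.76 = 32.24→32, 84 − 73.08 = 10.92→11, 63 − 54.81 = 8.19→8) → #200b08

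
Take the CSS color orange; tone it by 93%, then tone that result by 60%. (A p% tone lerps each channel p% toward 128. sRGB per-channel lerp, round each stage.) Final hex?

#84817c

CSS orange is rgb(255, 165, 0).
A 93% tone moves each channel 93% toward 128:
  R: 255 − 118.11 = 136.89 → 137
  G: 165 + 0.93×(128−165) = 165 − 34.41 = 130.59 → 131
  B: 0 + 0.93×(128−0) = 0 + 119.04 = 119.04 → 119
After the tone: rgb(137, 131, 119) = #898377.
Per channel, c → c + 0.6(128 − c):
  R: 137 + 0.6×(128−137) = 137 − 5.4 = 131.6 → 132
  G: 131 + 0.6×(128−131) = 131 − 1.8 = 129.2 → 129
  B: 119 + 0.6×(128−119) = 119 + 5.4 = 124.4 → 124
rgb(132, 129, 124) = #84817c.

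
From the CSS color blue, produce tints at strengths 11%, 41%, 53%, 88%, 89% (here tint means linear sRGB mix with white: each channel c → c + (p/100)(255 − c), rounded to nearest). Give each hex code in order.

#1C1CFF, #6969FF, #8787FF, #E0E0FF, #E3E3FF

CSS blue is rgb(0, 0, 255).
11%: (0 + 28.05 = 28.05→28, 0 + 28.05 = 28.05→28, 255→255) → #1C1CFF
41%: (0 + 104.55 = 104.55→105, 0 + 104.55 = 104.55→105, 255→255) → #6969FF
53%: (0 + 135.15 = 135.15→135, 0 + 135.15 = 135.15→135, 255→255) → #8787FF
88%: (0 + 224.4 = 224.4→224, 0 + 224.4 = 224.4→224, 255→255) → #E0E0FF
89%: (0 + 226.95 = 226.95→227, 0 + 226.95 = 226.95→227, 255→255) → #E3E3FF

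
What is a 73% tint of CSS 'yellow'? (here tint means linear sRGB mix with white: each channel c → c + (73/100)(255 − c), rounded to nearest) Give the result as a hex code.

CSS yellow is rgb(255, 255, 0).
Per channel, c → c + 0.73(255 − c):
  R: 255 + 0.73×(255−255) = 255 + 0 = 255 → 255
  G: 255 + 0 = 255 → 255
  B: 0 + 0.73×(255−0) = 0 + 186.15 = 186.15 → 186
rgb(255, 255, 186) = #FFFFBA.

#FFFFBA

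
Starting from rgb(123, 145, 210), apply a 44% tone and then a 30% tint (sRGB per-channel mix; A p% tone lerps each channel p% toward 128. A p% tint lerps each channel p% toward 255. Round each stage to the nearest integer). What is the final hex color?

#A4ADC6

Lerp each channel 44% toward 128:
  R: 123 + 0.44×(128−123) = 123 + 2.2 = 125.2 → 125
  G: 145 + 0.44×(128−145) = 145 − 7.48 = 137.52 → 138
  B: 210 − 36.08 = 173.92 → 174
After the tone: rgb(125, 138, 174) = #7D8AAE.
Per channel, c → c + 0.3(255 − c):
  R: 125 + 0.3×(255−125) = 125 + 39 = 164 → 164
  G: 138 + 35.1 = 173.1 → 173
  B: 174 + 0.3×(255−174) = 174 + 24.3 = 198.3 → 198
rgb(164, 173, 198) = #A4ADC6.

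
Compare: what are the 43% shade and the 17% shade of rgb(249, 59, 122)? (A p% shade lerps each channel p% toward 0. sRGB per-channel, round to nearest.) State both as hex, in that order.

#8e2246, #cf3165

43% shade:
  R: 249 − 107.07 = 141.93 → 142
  G: 59 − 25.37 = 33.63 → 34
  B: 122 − 52.46 = 69.54 → 70
  → #8e2246
17% shade:
  R: 249 + 0.17×(0−249) = 249 − 42.33 = 206.67 → 207
  G: 59 + 0.17×(0−59) = 59 − 10.03 = 48.97 → 49
  B: 122 + 0.17×(0−122) = 122 − 20.74 = 101.26 → 101
  → #cf3165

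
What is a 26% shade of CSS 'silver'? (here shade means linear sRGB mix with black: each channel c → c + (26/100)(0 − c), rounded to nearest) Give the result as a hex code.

#8E8E8E

CSS silver is rgb(192, 192, 192).
Per channel, c → c + 0.26(0 − c):
  R: 192 + 0.26×(0−192) = 192 − 49.92 = 142.08 → 142
  G: 192 − 49.92 = 142.08 → 142
  B: 192 + 0.26×(0−192) = 192 − 49.92 = 142.08 → 142
rgb(142, 142, 142) = #8E8E8E.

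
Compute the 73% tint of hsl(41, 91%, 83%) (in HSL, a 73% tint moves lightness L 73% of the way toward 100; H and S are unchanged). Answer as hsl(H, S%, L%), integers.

L moves 73% from 83 toward 100: 83 + 12.41 = 95.41 → 95.
H and S are unchanged.

hsl(41, 91%, 95%)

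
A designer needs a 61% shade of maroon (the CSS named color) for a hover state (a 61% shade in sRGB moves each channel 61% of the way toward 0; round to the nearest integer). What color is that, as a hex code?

#320000

CSS maroon is rgb(128, 0, 0).
Per channel, c → c + 0.61(0 − c):
  R: 128 + 0.61×(0−128) = 128 − 78.08 = 49.92 → 50
  G: 0 + 0.61×(0−0) = 0 + 0 = 0 → 0
  B: 0 + 0.61×(0−0) = 0 + 0 = 0 → 0
rgb(50, 0, 0) = #320000.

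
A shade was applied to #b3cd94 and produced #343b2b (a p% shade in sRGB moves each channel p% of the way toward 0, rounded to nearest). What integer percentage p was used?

71%

#b3cd94 is rgb(179, 205, 148); #343b2b is rgb(52, 59, 43).
On the G channel (widest range): 59 ≈ 205 + (p/100)(0 − 205), so p ≈ 100×(59 − 205)/(0 − 205) = -14600/-205 = 71.22.
p = 71 reproduces all three channels after rounding.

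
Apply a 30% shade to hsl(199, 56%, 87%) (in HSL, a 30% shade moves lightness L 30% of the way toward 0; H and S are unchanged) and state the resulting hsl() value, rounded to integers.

L moves 30% from 87 toward 0: 87 − 26.1 = 60.9 → 61.
H and S are unchanged.

hsl(199, 56%, 61%)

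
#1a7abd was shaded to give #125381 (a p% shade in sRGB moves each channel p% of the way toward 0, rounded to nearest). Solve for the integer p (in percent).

32%

#1a7abd is rgb(26, 122, 189); #125381 is rgb(18, 83, 129).
On the B channel (widest range): 129 ≈ 189 + (p/100)(0 − 189), so p ≈ 100×(129 − 189)/(0 − 189) = -6000/-189 = 31.75.
p = 32 reproduces all three channels after rounding.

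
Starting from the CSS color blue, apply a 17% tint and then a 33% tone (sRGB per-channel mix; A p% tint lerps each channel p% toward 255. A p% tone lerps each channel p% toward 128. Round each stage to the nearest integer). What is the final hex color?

#4747d5

CSS blue is rgb(0, 0, 255).
Per channel, c → c + 0.17(255 − c):
  R: 0 + 0.17×(255−0) = 0 + 43.35 = 43.35 → 43
  G: 0 + 0.17×(255−0) = 0 + 43.35 = 43.35 → 43
  B: 255 + 0.17×(255−255) = 255 + 0 = 255 → 255
After the tint: rgb(43, 43, 255) = #2b2bff.
Lerp each channel 33% toward 128:
  R: 43 + 28.05 = 71.05 → 71
  G: 43 + 0.33×(128−43) = 43 + 28.05 = 71.05 → 71
  B: 255 − 41.91 = 213.09 → 213
rgb(71, 71, 213) = #4747d5.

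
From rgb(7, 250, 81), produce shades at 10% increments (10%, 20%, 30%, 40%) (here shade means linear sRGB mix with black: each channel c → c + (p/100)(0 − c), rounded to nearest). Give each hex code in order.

10%: (7 − 0.7 = 6.3→6, 250 − 25 = 225→225, 81 − 8.1 = 72.9→73) → #06e149
20%: (7 − 1.4 = 5.6→6, 250 − 50 = 200→200, 81 − 16.2 = 64.8→65) → #06c841
30%: (7 − 2.1 = 4.9→5, 250 − 75 = 175→175, 81 − 24.3 = 56.7→57) → #05af39
40%: (7 − 2.8 = 4.2→4, 250 − 100 = 150→150, 81 − 32.4 = 48.6→49) → #049631

#06e149, #06c841, #05af39, #049631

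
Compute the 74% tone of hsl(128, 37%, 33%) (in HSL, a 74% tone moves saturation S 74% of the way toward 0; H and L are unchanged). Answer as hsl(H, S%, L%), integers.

hsl(128, 10%, 33%)

S moves 74% from 37 toward 0: 37 − 27.38 = 9.62 → 10.
H and L are unchanged.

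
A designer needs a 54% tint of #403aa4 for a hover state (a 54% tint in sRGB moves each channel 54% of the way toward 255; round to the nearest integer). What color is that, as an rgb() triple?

rgb(167, 164, 213)

#403aa4 is rgb(64, 58, 164).
A 54% tint moves each channel 54% toward 255:
  R: 64 + 0.54×(255−64) = 64 + 103.14 = 167.14 → 167
  G: 58 + 0.54×(255−58) = 58 + 106.38 = 164.38 → 164
  B: 164 + 49.14 = 213.14 → 213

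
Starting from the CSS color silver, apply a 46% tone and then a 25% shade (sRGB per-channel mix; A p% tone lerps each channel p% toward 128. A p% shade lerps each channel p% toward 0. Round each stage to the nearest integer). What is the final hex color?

CSS silver is rgb(192, 192, 192).
A 46% tone moves each channel 46% toward 128:
  R: 192 + 0.46×(128−192) = 192 − 29.44 = 162.56 → 163
  G: 192 − 29.44 = 162.56 → 163
  B: 192 + 0.46×(128−192) = 192 − 29.44 = 162.56 → 163
After the tone: rgb(163, 163, 163) = #a3a3a3.
A 25% shade moves each channel 25% toward 0:
  R: 163 + 0.25×(0−163) = 163 − 40.75 = 122.25 → 122
  G: 163 − 40.75 = 122.25 → 122
  B: 163 + 0.25×(0−163) = 163 − 40.75 = 122.25 → 122
rgb(122, 122, 122) = #7a7a7a.

#7a7a7a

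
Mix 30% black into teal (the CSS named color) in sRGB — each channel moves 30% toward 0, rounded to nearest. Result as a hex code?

CSS teal is rgb(0, 128, 128).
Per channel, c → c + 0.3(0 − c):
  R: 0 + 0.3×(0−0) = 0 + 0 = 0 → 0
  G: 128 − 38.4 = 89.6 → 90
  B: 128 − 38.4 = 89.6 → 90
rgb(0, 90, 90) = #005a5a.

#005a5a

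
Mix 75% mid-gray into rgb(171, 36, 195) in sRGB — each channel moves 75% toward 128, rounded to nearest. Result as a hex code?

A 75% tone moves each channel 75% toward 128:
  R: 171 + 0.75×(128−171) = 171 − 32.25 = 138.75 → 139
  G: 36 + 69 = 105 → 105
  B: 195 + 0.75×(128−195) = 195 − 50.25 = 144.75 → 145
rgb(139, 105, 145) = #8B6991.

#8B6991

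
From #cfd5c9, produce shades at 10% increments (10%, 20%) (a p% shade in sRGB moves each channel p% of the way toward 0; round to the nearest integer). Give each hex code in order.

#bac0b5, #a6aaa1

#cfd5c9 is rgb(207, 213, 201).
10%: (207 − 20.7 = 186.3→186, 213 − 21.3 = 191.7→192, 201 − 20.1 = 180.9→181) → #bac0b5
20%: (207 − 41.4 = 165.6→166, 213 − 42.6 = 170.4→170, 201 − 40.2 = 160.8→161) → #a6aaa1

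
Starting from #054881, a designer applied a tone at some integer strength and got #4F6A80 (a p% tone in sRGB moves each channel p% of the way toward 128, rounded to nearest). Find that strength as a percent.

#054881 is rgb(5, 72, 129); #4F6A80 is rgb(79, 106, 128).
On the R channel (widest range): 79 ≈ 5 + (p/100)(128 − 5), so p ≈ 100×(79 − 5)/(128 − 5) = 7400/123 = 60.16.
p = 60 reproduces all three channels after rounding.

60%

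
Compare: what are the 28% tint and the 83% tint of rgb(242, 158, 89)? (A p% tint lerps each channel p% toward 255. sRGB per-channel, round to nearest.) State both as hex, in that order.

#f6b987, #fdefe3

28% tint:
  R: 242 + 0.28×(255−242) = 242 + 3.64 = 245.64 → 246
  G: 158 + 27.16 = 185.16 → 185
  B: 89 + 46.48 = 135.48 → 135
  → #f6b987
83% tint:
  R: 242 + 10.79 = 252.79 → 253
  G: 158 + 0.83×(255−158) = 158 + 80.51 = 238.51 → 239
  B: 89 + 137.78 = 226.78 → 227
  → #fdefe3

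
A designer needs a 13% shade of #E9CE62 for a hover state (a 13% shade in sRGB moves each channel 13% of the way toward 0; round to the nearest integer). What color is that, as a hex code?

#E9CE62 is rgb(233, 206, 98).
Lerp each channel 13% toward 0:
  R: 233 − 30.29 = 202.71 → 203
  G: 206 + 0.13×(0−206) = 206 − 26.78 = 179.22 → 179
  B: 98 + 0.13×(0−98) = 98 − 12.74 = 85.26 → 85
rgb(203, 179, 85) = #CBB355.

#CBB355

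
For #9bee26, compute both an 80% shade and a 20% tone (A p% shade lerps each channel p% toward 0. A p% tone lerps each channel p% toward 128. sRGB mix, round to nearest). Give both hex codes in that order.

#9bee26 is rgb(155, 238, 38).
80% shade:
  R: 155 + 0.8×(0−155) = 155 − 124 = 31 → 31
  G: 238 + 0.8×(0−238) = 238 − 190.4 = 47.6 → 48
  B: 38 + 0.8×(0−38) = 38 − 30.4 = 7.6 → 8
  → #1f3008
20% tone:
  R: 155 + 0.2×(128−155) = 155 − 5.4 = 149.6 → 150
  G: 238 + 0.2×(128−238) = 238 − 22 = 216 → 216
  B: 38 + 18 = 56 → 56
  → #96d838

#1f3008, #96d838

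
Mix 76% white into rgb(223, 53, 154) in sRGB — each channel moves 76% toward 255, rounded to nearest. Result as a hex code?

#f7cfe7

A 76% tint moves each channel 76% toward 255:
  R: 223 + 0.76×(255−223) = 223 + 24.32 = 247.32 → 247
  G: 53 + 0.76×(255−53) = 53 + 153.52 = 206.52 → 207
  B: 154 + 0.76×(255−154) = 154 + 76.76 = 230.76 → 231
rgb(247, 207, 231) = #f7cfe7.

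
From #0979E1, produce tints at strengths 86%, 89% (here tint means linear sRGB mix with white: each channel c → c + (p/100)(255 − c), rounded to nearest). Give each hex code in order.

#0979E1 is rgb(9, 121, 225).
86%: (9 + 211.56 = 220.56→221, 121 + 115.24 = 236.24→236, 225 + 25.8 = 250.8→251) → #DDECFB
89%: (9 + 218.94 = 227.94→228, 121 + 119.26 = 240.26→240, 225 + 26.7 = 251.7→252) → #E4F0FC

#DDECFB, #E4F0FC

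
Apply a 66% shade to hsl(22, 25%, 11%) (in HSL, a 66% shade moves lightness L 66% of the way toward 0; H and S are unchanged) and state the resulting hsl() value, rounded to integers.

L moves 66% from 11 toward 0: 11 − 7.26 = 3.74 → 4.
H and S are unchanged.

hsl(22, 25%, 4%)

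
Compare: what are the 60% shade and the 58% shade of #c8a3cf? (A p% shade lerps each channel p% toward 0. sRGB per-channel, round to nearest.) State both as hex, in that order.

#c8a3cf is rgb(200, 163, 207).
60% shade:
  R: 200 − 120 = 80 → 80
  G: 163 − 97.8 = 65.2 → 65
  B: 207 + 0.6×(0−207) = 207 − 124.2 = 82.8 → 83
  → #504153
58% shade:
  R: 200 − 116 = 84 → 84
  G: 163 + 0.58×(0−163) = 163 − 94.54 = 68.46 → 68
  B: 207 − 120.06 = 86.94 → 87
  → #544457

#504153, #544457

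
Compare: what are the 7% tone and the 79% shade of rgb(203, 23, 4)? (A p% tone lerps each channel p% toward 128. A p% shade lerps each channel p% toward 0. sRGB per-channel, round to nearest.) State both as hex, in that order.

7% tone:
  R: 203 + 0.07×(128−203) = 203 − 5.25 = 197.75 → 198
  G: 23 + 0.07×(128−23) = 23 + 7.35 = 30.35 → 30
  B: 4 + 8.68 = 12.68 → 13
  → #C61E0D
79% shade:
  R: 203 + 0.79×(0−203) = 203 − 160.37 = 42.63 → 43
  G: 23 + 0.79×(0−23) = 23 − 18.17 = 4.83 → 5
  B: 4 + 0.79×(0−4) = 4 − 3.16 = 0.84 → 1
  → #2B0501

#C61E0D, #2B0501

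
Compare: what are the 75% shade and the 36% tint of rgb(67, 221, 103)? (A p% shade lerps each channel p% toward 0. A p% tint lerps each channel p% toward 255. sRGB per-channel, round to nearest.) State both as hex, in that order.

#11371A, #87E99E

75% shade:
  R: 67 + 0.75×(0−67) = 67 − 50.25 = 16.75 → 17
  G: 221 + 0.75×(0−221) = 221 − 165.75 = 55.25 → 55
  B: 103 − 77.25 = 25.75 → 26
  → #11371A
36% tint:
  R: 67 + 0.36×(255−67) = 67 + 67.68 = 134.68 → 135
  G: 221 + 0.36×(255−221) = 221 + 12.24 = 233.24 → 233
  B: 103 + 54.72 = 157.72 → 158
  → #87E99E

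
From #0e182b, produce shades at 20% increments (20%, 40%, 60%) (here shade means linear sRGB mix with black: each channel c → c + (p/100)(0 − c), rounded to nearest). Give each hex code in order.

#0e182b is rgb(14, 24, 43).
20%: (14 − 2.8 = 11.2→11, 24 − 4.8 = 19.2→19, 43 − 8.6 = 34.4→34) → #0b1322
40%: (14 − 5.6 = 8.4→8, 24 − 9.6 = 14.4→14, 43 − 17.2 = 25.8→26) → #080e1a
60%: (14 − 8.4 = 5.6→6, 24 − 14.4 = 9.6→10, 43 − 25.8 = 17.2→17) → #060a11

#0b1322, #080e1a, #060a11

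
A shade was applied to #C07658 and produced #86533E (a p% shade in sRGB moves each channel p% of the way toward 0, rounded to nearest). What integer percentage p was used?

30%

#C07658 is rgb(192, 118, 88); #86533E is rgb(134, 83, 62).
On the R channel (widest range): 134 ≈ 192 + (p/100)(0 − 192), so p ≈ 100×(134 − 192)/(0 − 192) = -5800/-192 = 30.21.
p = 30 reproduces all three channels after rounding.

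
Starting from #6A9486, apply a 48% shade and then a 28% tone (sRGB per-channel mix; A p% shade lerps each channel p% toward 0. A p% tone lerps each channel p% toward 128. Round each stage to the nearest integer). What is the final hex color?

#6A9486 is rgb(106, 148, 134).
Per channel, c → c + 0.48(0 − c):
  R: 106 + 0.48×(0−106) = 106 − 50.88 = 55.12 → 55
  G: 148 − 71.04 = 76.96 → 77
  B: 134 + 0.48×(0−134) = 134 − 64.32 = 69.68 → 70
After the shade: rgb(55, 77, 70) = #374D46.
Lerp each channel 28% toward 128:
  R: 55 + 20.44 = 75.44 → 75
  G: 77 + 14.28 = 91.28 → 91
  B: 70 + 16.24 = 86.24 → 86
rgb(75, 91, 86) = #4B5B56.

#4B5B56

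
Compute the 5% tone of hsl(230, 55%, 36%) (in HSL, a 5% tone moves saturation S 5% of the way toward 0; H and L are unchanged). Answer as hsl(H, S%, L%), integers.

S moves 5% from 55 toward 0: 55 − 2.75 = 52.25 → 52.
H and L are unchanged.

hsl(230, 52%, 36%)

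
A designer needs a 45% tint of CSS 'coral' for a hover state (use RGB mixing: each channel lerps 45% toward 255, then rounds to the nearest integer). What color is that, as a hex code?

CSS coral is rgb(255, 127, 80).
Lerp each channel 45% toward 255:
  R: 255 + 0 = 255 → 255
  G: 127 + 57.6 = 184.6 → 185
  B: 80 + 0.45×(255−80) = 80 + 78.75 = 158.75 → 159
rgb(255, 185, 159) = #ffb99f.

#ffb99f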